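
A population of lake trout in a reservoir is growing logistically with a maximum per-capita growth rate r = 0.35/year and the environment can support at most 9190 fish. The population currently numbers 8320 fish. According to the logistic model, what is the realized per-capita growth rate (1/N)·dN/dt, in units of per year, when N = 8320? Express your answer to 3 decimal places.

(1/N)·dN/dt = r(1 − N/K) = 0.35 × (1 − 8320/9190).
= 0.35 × 0.094668 = 0.033134.

0.033 per year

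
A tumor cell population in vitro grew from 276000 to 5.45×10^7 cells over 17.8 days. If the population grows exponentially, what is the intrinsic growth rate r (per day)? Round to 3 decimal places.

0.297 per day

From N(t) = N₀·e^(rt): e^(r·17.8) = 5.45×10^7/276000 = 197.46.
r·17.8 = ln(197.46) = 5.2856, so r = 5.2856/17.8 = 0.29694.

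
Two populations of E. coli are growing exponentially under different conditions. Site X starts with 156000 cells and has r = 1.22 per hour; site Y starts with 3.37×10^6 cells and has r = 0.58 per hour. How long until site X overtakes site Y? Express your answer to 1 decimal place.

4.8 hours

Set 156000·e^(1.22t) = 3.37×10^6·e^(0.58t).
e^((1.22 − 0.58)t) = 3.37×10^6/156000 → e^(0.64·t) = 21.603.
0.64·t = ln(21.603) = 3.0728, so t = 3.0728/0.64 = 4.8013.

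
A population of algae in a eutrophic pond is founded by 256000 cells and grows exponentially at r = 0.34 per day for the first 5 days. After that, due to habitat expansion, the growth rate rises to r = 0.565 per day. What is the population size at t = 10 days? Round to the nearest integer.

Phase 1: N(5) = 256000·e^(0.34×5) = 256000·e^1.7 = 1.401331×10^6.
Phase 2 runs for 10 − 5 = 5 days at r = 0.565.
N(10) = 1.401331×10^6·e^(0.565×5) = 1.401331×10^6·e^2.825 = 2.362776×10^7.

23627757 cells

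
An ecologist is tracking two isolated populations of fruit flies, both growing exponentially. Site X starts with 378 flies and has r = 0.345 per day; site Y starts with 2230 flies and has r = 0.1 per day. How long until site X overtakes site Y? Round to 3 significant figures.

7.24 days

Set 378·e^(0.345t) = 2230·e^(0.1t).
e^((0.345 − 0.1)t) = 2230/378 → e^(0.245·t) = 5.8995.
0.245·t = ln(5.8995) = 1.7749, so t = 1.7749/0.245 = 7.2443.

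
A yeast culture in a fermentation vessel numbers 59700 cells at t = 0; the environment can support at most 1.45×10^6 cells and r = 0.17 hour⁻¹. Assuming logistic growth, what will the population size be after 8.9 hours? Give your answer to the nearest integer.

A = (K − N₀)/N₀ = (1.45×10^6 − 59700)/59700 = 23.288.
N(t) = K/(1 + A·e^(−rt)) = 1.45×10^6/(1 + 23.288×e^(−0.17×8.9)).
e^(−1.513) = 0.22025; denominator = 1 + 23.288×0.22025 = 6.1292.
N = 1.45×10^6/6.1292 = 236574.

236574 cells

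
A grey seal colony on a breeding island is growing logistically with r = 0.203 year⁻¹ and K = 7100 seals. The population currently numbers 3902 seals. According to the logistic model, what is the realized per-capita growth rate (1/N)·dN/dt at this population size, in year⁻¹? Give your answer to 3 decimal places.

(1/N)·dN/dt = r(1 − N/K) = 0.203 × (1 − 3902/7100).
= 0.203 × 0.45042 = 0.091436.

0.091 per year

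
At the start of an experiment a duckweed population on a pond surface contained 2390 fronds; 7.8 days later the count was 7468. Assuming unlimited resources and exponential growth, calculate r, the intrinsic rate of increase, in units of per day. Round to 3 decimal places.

0.146 per day

From N(t) = N₀·e^(rt): e^(r·7.8) = 7468/2390 = 3.1247.
r·7.8 = ln(3.1247) = 1.1393, so r = 1.1393/7.8 = 0.14607.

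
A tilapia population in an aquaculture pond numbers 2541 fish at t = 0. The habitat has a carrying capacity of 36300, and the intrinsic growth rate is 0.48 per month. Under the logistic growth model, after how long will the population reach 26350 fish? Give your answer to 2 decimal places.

A = (K − N₀)/N₀ = (36300 − 2541)/2541 = 13.286.
Solve 36300/(1 + 13.286·e^(−0.48t)) = 26350: 1 + 13.286·e^(−0.48t) = 1.3776, so e^(−0.48t) = 0.0284222.
−0.48·t = ln(0.0284222) = -3.5606, so t = 3.5606/0.48 = 7.4179.

7.42 months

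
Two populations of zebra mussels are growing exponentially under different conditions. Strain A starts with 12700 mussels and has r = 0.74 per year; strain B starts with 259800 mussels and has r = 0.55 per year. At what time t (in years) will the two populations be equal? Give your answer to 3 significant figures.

15.9 years

Set 12700·e^(0.74t) = 259800·e^(0.55t).
e^((0.74 − 0.55)t) = 259800/12700 → e^(0.19·t) = 20.457.
0.19·t = ln(20.457) = 3.0183, so t = 3.0183/0.19 = 15.886.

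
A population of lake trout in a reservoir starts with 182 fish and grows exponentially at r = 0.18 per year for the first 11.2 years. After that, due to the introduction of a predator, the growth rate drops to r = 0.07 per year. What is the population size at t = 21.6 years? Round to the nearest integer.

2830 fish

Phase 1: N(11.2) = 182·e^(0.18×11.2) = 182·e^2.016 = 1366.5.
Phase 2 runs for 21.6 − 11.2 = 10.4 years at r = 0.07.
N(21.6) = 1366.5·e^(0.07×10.4) = 1366.5·e^0.728 = 2829.93.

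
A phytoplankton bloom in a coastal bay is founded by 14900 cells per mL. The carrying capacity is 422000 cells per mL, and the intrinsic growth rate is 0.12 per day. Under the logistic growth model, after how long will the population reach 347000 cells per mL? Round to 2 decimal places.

40.33 days

A = (K − N₀)/N₀ = (422000 − 14900)/14900 = 27.322.
Solve 422000/(1 + 27.322·e^(−0.12t)) = 347000: 1 + 27.322·e^(−0.12t) = 1.2161, so e^(−0.12t) = 0.00791074.
−0.12·t = ln(0.00791074) = -4.8395, so t = 4.8395/0.12 = 40.329.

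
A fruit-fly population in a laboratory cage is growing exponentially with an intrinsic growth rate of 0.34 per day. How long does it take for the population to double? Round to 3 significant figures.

2.04 days

Doubling time t_d = ln(2)/r = 0.6931/0.34 = 2.0387.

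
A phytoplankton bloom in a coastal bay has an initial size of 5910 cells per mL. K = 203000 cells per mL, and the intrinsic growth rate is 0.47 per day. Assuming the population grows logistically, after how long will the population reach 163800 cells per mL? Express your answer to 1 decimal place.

10.5 days

A = (K − N₀)/N₀ = (203000 − 5910)/5910 = 33.349.
Solve 203000/(1 + 33.349·e^(−0.47t)) = 163800: 1 + 33.349·e^(−0.47t) = 1.2393, so e^(−0.47t) = 0.00717621.
−0.47·t = ln(0.00717621) = -4.937, so t = 4.937/0.47 = 10.504.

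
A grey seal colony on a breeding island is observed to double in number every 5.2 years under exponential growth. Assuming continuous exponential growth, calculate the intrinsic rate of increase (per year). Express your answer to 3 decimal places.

r = ln(2)/t_d = 0.6931/5.2 = 0.1333.

0.133 per year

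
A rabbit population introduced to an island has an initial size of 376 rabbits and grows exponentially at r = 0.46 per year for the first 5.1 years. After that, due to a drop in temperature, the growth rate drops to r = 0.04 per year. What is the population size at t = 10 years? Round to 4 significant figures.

Phase 1: N(5.1) = 376·e^(0.46×5.1) = 376·e^2.346 = 3926.84.
Phase 2 runs for 10 − 5.1 = 4.9 years at r = 0.04.
N(10) = 3926.84·e^(0.04×4.9) = 3926.84·e^0.196 = 4777.1.

4777 rabbits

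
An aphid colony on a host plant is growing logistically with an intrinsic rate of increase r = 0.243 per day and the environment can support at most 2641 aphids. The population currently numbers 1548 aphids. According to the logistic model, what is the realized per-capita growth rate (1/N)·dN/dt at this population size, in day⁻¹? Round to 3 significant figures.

0.101 per day

(1/N)·dN/dt = r(1 − N/K) = 0.243 × (1 − 1548/2641).
= 0.243 × 0.41386 = 0.10057.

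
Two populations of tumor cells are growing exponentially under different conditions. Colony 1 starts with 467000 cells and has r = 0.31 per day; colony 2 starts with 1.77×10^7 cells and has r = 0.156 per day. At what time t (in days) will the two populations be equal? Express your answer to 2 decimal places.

23.60 days

Set 467000·e^(0.31t) = 1.77×10^7·e^(0.156t).
e^((0.31 − 0.156)t) = 1.77×10^7/467000 → e^(0.154·t) = 37.901.
0.154·t = ln(37.901) = 3.635, so t = 3.635/0.154 = 23.604.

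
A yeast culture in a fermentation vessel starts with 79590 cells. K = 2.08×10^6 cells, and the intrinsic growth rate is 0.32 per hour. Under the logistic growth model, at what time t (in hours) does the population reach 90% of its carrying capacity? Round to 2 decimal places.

A = (K − N₀)/N₀ = (2.08×10^6 − 79590)/79590 = 25.134.
Solve 2.08×10^6/(1 + 25.134·e^(−0.32t)) = 1.872×10^6: 1 + 25.134·e^(−0.32t) = 1.1111, so e^(−0.32t) = 0.00442076.
−0.32·t = ln(0.00442076) = -5.4214, so t = 5.4214/0.32 = 16.942.

16.94 hours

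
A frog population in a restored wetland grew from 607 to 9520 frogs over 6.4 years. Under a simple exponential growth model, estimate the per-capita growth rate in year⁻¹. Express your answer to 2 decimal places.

From N(t) = N₀·e^(rt): e^(r·6.4) = 9520/607 = 15.684.
r·6.4 = ln(15.684) = 2.7526, so r = 2.7526/6.4 = 0.4301.

0.43 per year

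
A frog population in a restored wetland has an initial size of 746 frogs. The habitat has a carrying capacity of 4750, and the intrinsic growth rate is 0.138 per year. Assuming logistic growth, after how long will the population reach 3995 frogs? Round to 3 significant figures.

A = (K − N₀)/N₀ = (4750 − 746)/746 = 5.3673.
Solve 4750/(1 + 5.3673·e^(−0.138t)) = 3995: 1 + 5.3673·e^(−0.138t) = 1.189, so e^(−0.138t) = 0.0352107.
−0.138·t = ln(0.0352107) = -3.3464, so t = 3.3464/0.138 = 24.249.

24.2 years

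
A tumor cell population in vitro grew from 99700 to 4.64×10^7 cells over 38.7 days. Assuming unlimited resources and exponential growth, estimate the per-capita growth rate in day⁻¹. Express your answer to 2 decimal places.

From N(t) = N₀·e^(rt): e^(r·38.7) = 4.64×10^7/99700 = 465.4.
r·38.7 = ln(465.4) = 6.1429, so r = 6.1429/38.7 = 0.15873.

0.16 per day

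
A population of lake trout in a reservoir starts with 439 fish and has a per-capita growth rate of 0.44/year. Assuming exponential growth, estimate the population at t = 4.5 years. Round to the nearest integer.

N(t) = N₀·e^(rt) = 439 × e^(0.44×4.5) = 439 × e^1.98.
e^1.98 ≈ 7.2427, so N ≈ 439 × 7.2427 = 3179.56.

3180 fish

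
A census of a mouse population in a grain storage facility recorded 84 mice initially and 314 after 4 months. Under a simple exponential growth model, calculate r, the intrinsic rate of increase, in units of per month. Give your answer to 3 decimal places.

0.330 per month

From N(t) = N₀·e^(rt): e^(r·4) = 314/84 = 3.7381.
r·4 = ln(3.7381) = 1.3186, so r = 1.3186/4 = 0.32964.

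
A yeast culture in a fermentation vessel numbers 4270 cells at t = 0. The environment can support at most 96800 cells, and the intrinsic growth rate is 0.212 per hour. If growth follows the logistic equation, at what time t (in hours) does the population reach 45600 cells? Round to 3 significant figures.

A = (K − N₀)/N₀ = (96800 − 4270)/4270 = 21.67.
Solve 96800/(1 + 21.67·e^(−0.212t)) = 45600: 1 + 21.67·e^(−0.212t) = 2.1228, so e^(−0.212t) = 0.0518144.
−0.212·t = ln(0.0518144) = -2.9601, so t = 2.9601/0.212 = 13.963.

14.0 hours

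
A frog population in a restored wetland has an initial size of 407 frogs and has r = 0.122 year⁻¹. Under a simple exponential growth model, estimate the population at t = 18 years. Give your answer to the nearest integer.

N(t) = N₀·e^(rt) = 407 × e^(0.122×18) = 407 × e^2.196.
e^2.196 ≈ 8.989, so N ≈ 407 × 8.989 = 3658.52.

3659 frogs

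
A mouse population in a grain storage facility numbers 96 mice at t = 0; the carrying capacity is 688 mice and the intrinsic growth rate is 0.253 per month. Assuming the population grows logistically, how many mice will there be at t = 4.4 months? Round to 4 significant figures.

227.4 mice

A = (K − N₀)/N₀ = (688 − 96)/96 = 6.1667.
N(t) = K/(1 + A·e^(−rt)) = 688/(1 + 6.1667×e^(−0.253×4.4)).
e^(−1.113) = 0.32851; denominator = 1 + 6.1667×0.32851 = 3.0258.
N = 688/3.0258 = 227.379.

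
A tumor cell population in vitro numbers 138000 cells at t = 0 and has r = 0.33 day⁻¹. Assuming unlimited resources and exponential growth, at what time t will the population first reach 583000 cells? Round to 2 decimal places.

Set N₀·e^(rt) = 583000: e^(0.33·t) = 583000/138000 = 4.2246.
0.33·t = ln(4.2246) = 1.4409, so t = 1.4409/0.33 = 4.3665.

4.37 days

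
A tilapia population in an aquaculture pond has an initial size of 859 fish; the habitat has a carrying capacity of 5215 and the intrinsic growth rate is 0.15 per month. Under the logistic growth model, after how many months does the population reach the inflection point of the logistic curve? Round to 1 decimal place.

10.8 months

Logistic growth is fastest at N = K/2 = 2607.5.
A = (K − N₀)/N₀ = 5.071. Set K/(1 + A·e^(−rt)) = K/2 → A·e^(−rt) = 1.
e^(−0.15t) = 1/5.071 = 0.197199, so t = ln(5.071)/0.15 = 1.6235/0.15 = 10.824.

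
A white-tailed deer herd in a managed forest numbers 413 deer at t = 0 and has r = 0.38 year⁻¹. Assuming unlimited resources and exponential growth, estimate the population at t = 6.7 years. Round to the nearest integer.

N(t) = N₀·e^(rt) = 413 × e^(0.38×6.7) = 413 × e^2.546.
e^2.546 ≈ 12.756, so N ≈ 413 × 12.756 = 5268.22.

5268 deer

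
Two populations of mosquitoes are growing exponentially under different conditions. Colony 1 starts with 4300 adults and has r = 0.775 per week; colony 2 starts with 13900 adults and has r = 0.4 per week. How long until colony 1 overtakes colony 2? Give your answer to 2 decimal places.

3.13 weeks

Set 4300·e^(0.775t) = 13900·e^(0.4t).
e^((0.775 − 0.4)t) = 13900/4300 → e^(0.375·t) = 3.2326.
0.375·t = ln(3.2326) = 1.1733, so t = 1.1733/0.375 = 3.1287.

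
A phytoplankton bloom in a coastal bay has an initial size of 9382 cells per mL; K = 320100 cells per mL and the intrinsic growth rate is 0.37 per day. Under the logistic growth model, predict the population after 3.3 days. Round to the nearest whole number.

A = (K − N₀)/N₀ = (320100 − 9382)/9382 = 33.119.
N(t) = K/(1 + A·e^(−rt)) = 320100/(1 + 33.119×e^(−0.37×3.3)).
e^(−1.221) = 0.29494; denominator = 1 + 33.119×0.29494 = 10.768.
N = 320100/10.768 = 29727.5.

29727 cells per mL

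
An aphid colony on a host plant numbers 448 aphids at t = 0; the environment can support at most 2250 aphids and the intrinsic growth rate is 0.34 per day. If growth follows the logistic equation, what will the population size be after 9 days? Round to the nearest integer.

A = (K − N₀)/N₀ = (2250 − 448)/448 = 4.0223.
N(t) = K/(1 + A·e^(−rt)) = 2250/(1 + 4.0223×e^(−0.34×9)).
e^(−3.06) = 0.046888; denominator = 1 + 4.0223×0.046888 = 1.1886.
N = 2250/1.1886 = 1892.99.

1893 aphids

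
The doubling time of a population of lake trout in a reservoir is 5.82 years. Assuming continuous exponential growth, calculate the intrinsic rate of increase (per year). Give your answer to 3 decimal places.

r = ln(2)/t_d = 0.6931/5.82 = 0.1191.

0.119 per year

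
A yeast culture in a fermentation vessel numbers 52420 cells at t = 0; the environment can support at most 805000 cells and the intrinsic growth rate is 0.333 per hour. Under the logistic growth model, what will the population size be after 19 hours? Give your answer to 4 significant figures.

A = (K − N₀)/N₀ = (805000 − 52420)/52420 = 14.357.
N(t) = K/(1 + A·e^(−rt)) = 805000/(1 + 14.357×e^(−0.333×19)).
e^(−6.327) = 0.0017874; denominator = 1 + 14.357×0.0017874 = 1.0257.
N = 805000/1.0257 = 784860.

784900 cells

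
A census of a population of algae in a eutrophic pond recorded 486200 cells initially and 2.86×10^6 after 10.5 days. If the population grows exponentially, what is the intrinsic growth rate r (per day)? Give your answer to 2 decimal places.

From N(t) = N₀·e^(rt): e^(r·10.5) = 2.86×10^6/486200 = 5.8824.
r·10.5 = ln(5.8824) = 1.772, so r = 1.772/10.5 = 0.16876.

0.17 per day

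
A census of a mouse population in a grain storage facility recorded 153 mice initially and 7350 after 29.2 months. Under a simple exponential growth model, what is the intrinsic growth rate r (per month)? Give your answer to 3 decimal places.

0.133 per month

From N(t) = N₀·e^(rt): e^(r·29.2) = 7350/153 = 48.039.
r·29.2 = ln(48.039) = 3.872, so r = 3.872/29.2 = 0.1326.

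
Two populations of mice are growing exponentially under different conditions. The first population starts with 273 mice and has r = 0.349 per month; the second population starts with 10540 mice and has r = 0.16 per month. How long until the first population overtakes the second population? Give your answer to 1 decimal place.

19.3 months

Set 273·e^(0.349t) = 10540·e^(0.16t).
e^((0.349 − 0.16)t) = 10540/273 → e^(0.189·t) = 38.608.
0.189·t = ln(38.608) = 3.6535, so t = 3.6535/0.189 = 19.33.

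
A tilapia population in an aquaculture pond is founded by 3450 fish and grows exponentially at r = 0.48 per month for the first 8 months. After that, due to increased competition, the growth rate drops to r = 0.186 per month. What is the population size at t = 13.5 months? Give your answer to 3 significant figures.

Phase 1: N(8) = 3450·e^(0.48×8) = 3450·e^3.84 = 160513.
Phase 2 runs for 13.5 − 8 = 5.5 months at r = 0.186.
N(13.5) = 160513·e^(0.186×5.5) = 160513·e^1.023 = 446471.

446000 fish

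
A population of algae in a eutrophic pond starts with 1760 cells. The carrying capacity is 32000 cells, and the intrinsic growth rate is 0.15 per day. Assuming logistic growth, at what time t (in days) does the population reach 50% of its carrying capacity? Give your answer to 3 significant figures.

A = (K − N₀)/N₀ = (32000 − 1760)/1760 = 17.182.
Solve 32000/(1 + 17.182·e^(−0.15t)) = 16000: 1 + 17.182·e^(−0.15t) = 2, so e^(−0.15t) = 0.0582011.
−0.15·t = ln(0.0582011) = -2.8439, so t = 2.8439/0.15 = 18.959.

19.0 days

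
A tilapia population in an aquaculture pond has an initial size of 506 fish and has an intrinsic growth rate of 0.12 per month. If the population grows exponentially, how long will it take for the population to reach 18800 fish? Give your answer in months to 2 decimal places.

Set N₀·e^(rt) = 18800: e^(0.12·t) = 18800/506 = 37.154.
0.12·t = ln(37.154) = 3.6151, so t = 3.6151/0.12 = 30.126.

30.13 months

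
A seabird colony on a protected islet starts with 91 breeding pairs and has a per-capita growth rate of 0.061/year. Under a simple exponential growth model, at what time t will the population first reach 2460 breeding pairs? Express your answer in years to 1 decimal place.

54.1 years

Set N₀·e^(rt) = 2460: e^(0.061·t) = 2460/91 = 27.033.
0.061·t = ln(27.033) = 3.2971, so t = 3.2971/0.061 = 54.05.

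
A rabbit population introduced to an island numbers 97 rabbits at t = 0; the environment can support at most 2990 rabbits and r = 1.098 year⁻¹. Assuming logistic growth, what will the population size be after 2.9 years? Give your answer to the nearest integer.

A = (K − N₀)/N₀ = (2990 − 97)/97 = 29.825.
N(t) = K/(1 + A·e^(−rt)) = 2990/(1 + 29.825×e^(−1.098×2.9)).
e^(−3.184) = 0.041411; denominator = 1 + 29.825×0.041411 = 2.2351.
N = 2990/2.2351 = 1337.76.

1338 rabbits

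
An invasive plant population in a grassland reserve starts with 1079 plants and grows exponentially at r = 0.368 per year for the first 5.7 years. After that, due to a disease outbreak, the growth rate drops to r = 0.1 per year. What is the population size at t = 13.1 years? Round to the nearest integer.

Phase 1: N(5.7) = 1079·e^(0.368×5.7) = 1079·e^2.098 = 8790.18.
Phase 2 runs for 13.1 − 5.7 = 7.4 years at r = 0.1.
N(13.1) = 8790.18·e^(0.1×7.4) = 8790.18·e^0.74 = 18423.6.

18424 plants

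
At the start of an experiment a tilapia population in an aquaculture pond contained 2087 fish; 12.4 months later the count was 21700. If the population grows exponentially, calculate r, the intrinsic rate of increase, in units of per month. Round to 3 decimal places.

From N(t) = N₀·e^(rt): e^(r·12.4) = 21700/2087 = 10.398.
r·12.4 = ln(10.398) = 2.3416, so r = 2.3416/12.4 = 0.18884.

0.189 per month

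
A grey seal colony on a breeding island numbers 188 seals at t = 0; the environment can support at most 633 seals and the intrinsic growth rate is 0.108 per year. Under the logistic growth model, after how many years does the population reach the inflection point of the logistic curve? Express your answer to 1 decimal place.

8.0 years

Logistic growth is fastest at N = K/2 = 316.5.
A = (K − N₀)/N₀ = 2.367. Set K/(1 + A·e^(−rt)) = K/2 → A·e^(−rt) = 1.
e^(−0.108t) = 1/2.367 = 0.422472, so t = ln(2.367)/0.108 = 0.86163/0.108 = 7.9781.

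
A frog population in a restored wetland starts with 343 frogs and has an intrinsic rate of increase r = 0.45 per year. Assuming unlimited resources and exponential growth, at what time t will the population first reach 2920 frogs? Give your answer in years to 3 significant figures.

4.76 years

Set N₀·e^(rt) = 2920: e^(0.45·t) = 2920/343 = 8.5131.
0.45·t = ln(8.5131) = 2.1416, so t = 2.1416/0.45 = 4.7591.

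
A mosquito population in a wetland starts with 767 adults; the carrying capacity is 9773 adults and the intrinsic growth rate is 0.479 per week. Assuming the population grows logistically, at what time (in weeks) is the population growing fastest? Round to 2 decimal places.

5.14 weeks

Logistic growth is fastest at N = K/2 = 4886.5.
A = (K − N₀)/N₀ = 11.742. Set K/(1 + A·e^(−rt)) = K/2 → A·e^(−rt) = 1.
e^(−0.479t) = 1/11.742 = 0.0851654, so t = ln(11.742)/0.479 = 2.4632/0.479 = 5.1423.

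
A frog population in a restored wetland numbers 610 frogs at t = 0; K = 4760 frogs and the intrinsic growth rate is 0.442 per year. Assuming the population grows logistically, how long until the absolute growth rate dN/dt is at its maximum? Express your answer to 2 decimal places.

Logistic growth is fastest at N = K/2 = 2380.
A = (K − N₀)/N₀ = 6.8033. Set K/(1 + A·e^(−rt)) = K/2 → A·e^(−rt) = 1.
e^(−0.442t) = 1/6.8033 = 0.146988, so t = ln(6.8033)/0.442 = 1.9174/0.442 = 4.338.

4.34 years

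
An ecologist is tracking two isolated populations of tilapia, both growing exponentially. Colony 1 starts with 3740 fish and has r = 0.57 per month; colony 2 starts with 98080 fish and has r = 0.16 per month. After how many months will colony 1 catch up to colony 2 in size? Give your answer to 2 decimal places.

Set 3740·e^(0.57t) = 98080·e^(0.16t).
e^((0.57 − 0.16)t) = 98080/3740 → e^(0.41·t) = 26.225.
0.41·t = ln(26.225) = 3.2667, so t = 3.2667/0.41 = 7.9676.

7.97 months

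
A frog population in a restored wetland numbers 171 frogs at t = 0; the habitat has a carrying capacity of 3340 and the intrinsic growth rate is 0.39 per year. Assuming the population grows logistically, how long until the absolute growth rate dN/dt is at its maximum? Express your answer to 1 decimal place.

Logistic growth is fastest at N = K/2 = 1670.
A = (K − N₀)/N₀ = 18.532. Set K/(1 + A·e^(−rt)) = K/2 → A·e^(−rt) = 1.
e^(−0.39t) = 1/18.532 = 0.0539602, so t = ln(18.532)/0.39 = 2.9195/0.39 = 7.4859.

7.5 years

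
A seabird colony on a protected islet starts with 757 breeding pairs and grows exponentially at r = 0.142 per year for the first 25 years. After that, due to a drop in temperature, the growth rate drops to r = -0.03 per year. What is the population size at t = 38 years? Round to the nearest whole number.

Phase 1: N(25) = 757·e^(0.142×25) = 757·e^3.55 = 26353.7.
Phase 2 runs for 38 − 25 = 13 years at r = -0.03.
N(38) = 26353.7·e^(-0.03×13) = 26353.7·e^-0.39 = 17842.9.

17843 breeding pairs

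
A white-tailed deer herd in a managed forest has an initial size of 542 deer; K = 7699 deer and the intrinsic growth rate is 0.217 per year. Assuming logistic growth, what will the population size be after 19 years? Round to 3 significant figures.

A = (K − N₀)/N₀ = (7699 − 542)/542 = 13.205.
N(t) = K/(1 + A·e^(−rt)) = 7699/(1 + 13.205×e^(−0.217×19)).
e^(−4.123) = 0.016196; denominator = 1 + 13.205×0.016196 = 1.2139.
N = 7699/1.2139 = 6342.56.

6340 deer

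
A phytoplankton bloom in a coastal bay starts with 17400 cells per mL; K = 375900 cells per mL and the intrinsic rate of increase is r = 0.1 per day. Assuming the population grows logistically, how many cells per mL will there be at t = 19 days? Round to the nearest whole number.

92096 cells per mL

A = (K − N₀)/N₀ = (375900 − 17400)/17400 = 20.603.
N(t) = K/(1 + A·e^(−rt)) = 375900/(1 + 20.603×e^(−0.1×19)).
e^(−1.9) = 0.14957; denominator = 1 + 20.603×0.14957 = 4.0816.
N = 375900/4.0816 = 92095.6.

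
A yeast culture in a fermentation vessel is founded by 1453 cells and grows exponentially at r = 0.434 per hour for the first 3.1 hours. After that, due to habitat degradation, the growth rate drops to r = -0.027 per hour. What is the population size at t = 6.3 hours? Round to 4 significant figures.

5117 cells

Phase 1: N(3.1) = 1453·e^(0.434×3.1) = 1453·e^1.345 = 5579.12.
Phase 2 runs for 6.3 − 3.1 = 3.2 hours at r = -0.027.
N(6.3) = 5579.12·e^(-0.027×3.2) = 5579.12·e^-0.0864 = 5117.32.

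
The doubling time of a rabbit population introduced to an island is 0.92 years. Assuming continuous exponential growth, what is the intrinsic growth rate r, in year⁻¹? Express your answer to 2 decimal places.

r = ln(2)/t_d = 0.6931/0.92 = 0.75342.

0.75 per year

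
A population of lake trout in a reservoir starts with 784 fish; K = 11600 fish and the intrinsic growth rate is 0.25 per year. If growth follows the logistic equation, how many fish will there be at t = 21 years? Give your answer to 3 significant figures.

10800 fish

A = (K − N₀)/N₀ = (11600 − 784)/784 = 13.796.
N(t) = K/(1 + A·e^(−rt)) = 11600/(1 + 13.796×e^(−0.25×21)).
e^(−5.25) = 0.0052475; denominator = 1 + 13.796×0.0052475 = 1.0724.
N = 11600/1.0724 = 10816.9.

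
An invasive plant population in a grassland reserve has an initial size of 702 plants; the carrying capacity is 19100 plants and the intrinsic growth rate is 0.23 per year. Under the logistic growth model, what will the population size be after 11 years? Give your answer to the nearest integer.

6186 plants

A = (K − N₀)/N₀ = (19100 − 702)/702 = 26.208.
N(t) = K/(1 + A·e^(−rt)) = 19100/(1 + 26.208×e^(−0.23×11)).
e^(−2.53) = 0.079659; denominator = 1 + 26.208×0.079659 = 3.0877.
N = 19100/3.0877 = 6185.83.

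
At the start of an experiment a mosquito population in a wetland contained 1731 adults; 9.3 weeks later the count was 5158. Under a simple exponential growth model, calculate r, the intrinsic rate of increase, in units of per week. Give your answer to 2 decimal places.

From N(t) = N₀·e^(rt): e^(r·9.3) = 5158/1731 = 2.9798.
r·9.3 = ln(2.9798) = 1.0918, so r = 1.0918/9.3 = 0.1174.

0.12 per week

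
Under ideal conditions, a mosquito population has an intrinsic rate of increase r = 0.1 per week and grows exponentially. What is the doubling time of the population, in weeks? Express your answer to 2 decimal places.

Doubling time t_d = ln(2)/r = 0.6931/0.1 = 6.9315.

6.93 weeks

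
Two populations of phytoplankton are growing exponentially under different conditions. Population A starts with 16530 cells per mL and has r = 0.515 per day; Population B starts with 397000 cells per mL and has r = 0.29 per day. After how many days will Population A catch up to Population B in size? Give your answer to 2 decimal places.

14.13 days

Set 16530·e^(0.515t) = 397000·e^(0.29t).
e^((0.515 − 0.29)t) = 397000/16530 → e^(0.225·t) = 24.017.
0.225·t = ln(24.017) = 3.1788, so t = 3.1788/0.225 = 14.128.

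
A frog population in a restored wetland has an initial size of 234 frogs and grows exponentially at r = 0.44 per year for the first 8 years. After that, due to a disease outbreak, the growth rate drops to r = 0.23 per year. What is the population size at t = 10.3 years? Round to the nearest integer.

13418 frogs

Phase 1: N(8) = 234·e^(0.44×8) = 234·e^3.52 = 7905.56.
Phase 2 runs for 10.3 − 8 = 2.3 years at r = 0.23.
N(10.3) = 7905.56·e^(0.23×2.3) = 7905.56·e^0.529 = 13417.6.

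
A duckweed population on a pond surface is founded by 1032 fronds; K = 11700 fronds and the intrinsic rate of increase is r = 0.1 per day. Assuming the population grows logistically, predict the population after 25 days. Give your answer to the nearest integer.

A = (K − N₀)/N₀ = (11700 − 1032)/1032 = 10.337.
N(t) = K/(1 + A·e^(−rt)) = 11700/(1 + 10.337×e^(−0.1×25)).
e^(−2.5) = 0.082085; denominator = 1 + 10.337×0.082085 = 1.8485.
N = 11700/1.8485 = 6329.35.

6329 fronds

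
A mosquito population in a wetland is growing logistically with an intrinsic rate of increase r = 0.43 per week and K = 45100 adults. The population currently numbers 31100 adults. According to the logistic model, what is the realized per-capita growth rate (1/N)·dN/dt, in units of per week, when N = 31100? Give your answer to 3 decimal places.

0.133 per week

(1/N)·dN/dt = r(1 − N/K) = 0.43 × (1 − 31100/45100).
= 0.43 × 0.31042 = 0.13348.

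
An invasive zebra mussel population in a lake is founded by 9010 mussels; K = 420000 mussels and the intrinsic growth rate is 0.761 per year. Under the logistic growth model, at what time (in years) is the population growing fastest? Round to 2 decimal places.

5.02 years

Logistic growth is fastest at N = K/2 = 210000.
A = (K − N₀)/N₀ = 45.615. Set K/(1 + A·e^(−rt)) = K/2 → A·e^(−rt) = 1.
e^(−0.761t) = 1/45.615 = 0.0219227, so t = ln(45.615)/0.761 = 3.8202/0.761 = 5.02.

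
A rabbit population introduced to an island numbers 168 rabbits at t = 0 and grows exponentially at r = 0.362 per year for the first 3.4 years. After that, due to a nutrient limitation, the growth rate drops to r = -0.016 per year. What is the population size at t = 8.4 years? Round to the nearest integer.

Phase 1: N(3.4) = 168·e^(0.362×3.4) = 168·e^1.231 = 575.227.
Phase 2 runs for 8.4 − 3.4 = 5 years at r = -0.016.
N(8.4) = 575.227·e^(-0.016×5) = 575.227·e^-0.08 = 531.001.

531 rabbits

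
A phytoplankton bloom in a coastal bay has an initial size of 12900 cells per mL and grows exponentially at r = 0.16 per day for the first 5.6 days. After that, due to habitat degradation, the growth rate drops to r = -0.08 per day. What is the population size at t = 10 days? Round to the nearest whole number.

Phase 1: N(5.6) = 12900·e^(0.16×5.6) = 12900·e^0.896 = 31602.2.
Phase 2 runs for 10 − 5.6 = 4.4 days at r = -0.08.
N(10) = 31602.2·e^(-0.08×4.4) = 31602.2·e^-0.352 = 22225.2.

22225 cells per mL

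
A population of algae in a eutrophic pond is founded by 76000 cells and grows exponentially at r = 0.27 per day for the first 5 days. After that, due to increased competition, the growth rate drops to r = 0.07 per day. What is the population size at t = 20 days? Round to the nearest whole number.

837761 cells

Phase 1: N(5) = 76000·e^(0.27×5) = 76000·e^1.35 = 293164.
Phase 2 runs for 20 − 5 = 15 days at r = 0.07.
N(20) = 293164·e^(0.07×15) = 293164·e^1.05 = 837761.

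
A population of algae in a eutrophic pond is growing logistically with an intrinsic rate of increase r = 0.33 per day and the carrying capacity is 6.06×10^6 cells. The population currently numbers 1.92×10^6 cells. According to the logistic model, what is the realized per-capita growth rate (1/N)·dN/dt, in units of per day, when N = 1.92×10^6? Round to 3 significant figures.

(1/N)·dN/dt = r(1 − N/K) = 0.33 × (1 − 1.92×10^6/6.06×10^6).
= 0.33 × 0.68317 = 0.22545.

0.225 per day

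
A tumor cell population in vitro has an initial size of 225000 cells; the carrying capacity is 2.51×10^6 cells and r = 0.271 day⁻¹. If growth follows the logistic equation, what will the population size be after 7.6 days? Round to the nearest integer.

1093737 cells

A = (K − N₀)/N₀ = (2.51×10^6 − 225000)/225000 = 10.156.
N(t) = K/(1 + A·e^(−rt)) = 2.51×10^6/(1 + 10.156×e^(−0.271×7.6)).
e^(−2.06) = 0.1275; denominator = 1 + 10.156×0.1275 = 2.2949.
N = 2.51×10^6/2.2949 = 1.093737×10^6.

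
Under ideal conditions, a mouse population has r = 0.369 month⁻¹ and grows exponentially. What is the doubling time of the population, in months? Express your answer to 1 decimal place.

1.9 months

Doubling time t_d = ln(2)/r = 0.6931/0.369 = 1.8784.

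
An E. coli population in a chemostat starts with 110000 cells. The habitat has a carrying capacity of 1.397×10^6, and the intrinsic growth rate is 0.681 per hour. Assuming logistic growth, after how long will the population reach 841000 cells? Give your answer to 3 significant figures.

A = (K − N₀)/N₀ = (1.397×10^6 − 110000)/110000 = 11.7.
Solve 1.397×10^6/(1 + 11.7·e^(−0.681t)) = 841000: 1 + 11.7·e^(−0.681t) = 1.6611, so e^(−0.681t) = 0.0565058.
−0.681·t = ln(0.0565058) = -2.8734, so t = 2.8734/0.681 = 4.2194.

4.22 hours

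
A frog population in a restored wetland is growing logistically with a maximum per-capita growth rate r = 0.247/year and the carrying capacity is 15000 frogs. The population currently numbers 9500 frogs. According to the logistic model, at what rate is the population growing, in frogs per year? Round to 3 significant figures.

860 frogs per year

dN/dt = rN(1 − N/K) = 0.247 × 9500 × (1 − 9500/15000).
1 − 9500/15000 = 0.36667; dN/dt = 0.247 × 9500 × 0.36667 = 860.38.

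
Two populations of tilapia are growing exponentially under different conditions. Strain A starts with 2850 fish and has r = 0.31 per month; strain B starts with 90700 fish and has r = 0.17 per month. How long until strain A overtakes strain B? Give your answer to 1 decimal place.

24.7 months

Set 2850·e^(0.31t) = 90700·e^(0.17t).
e^((0.31 − 0.17)t) = 90700/2850 → e^(0.14·t) = 31.825.
0.14·t = ln(31.825) = 3.4602, so t = 3.4602/0.14 = 24.716.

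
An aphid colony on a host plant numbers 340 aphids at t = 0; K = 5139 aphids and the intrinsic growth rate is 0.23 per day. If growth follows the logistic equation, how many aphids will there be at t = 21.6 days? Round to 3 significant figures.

A = (K − N₀)/N₀ = (5139 − 340)/340 = 14.115.
N(t) = K/(1 + A·e^(−rt)) = 5139/(1 + 14.115×e^(−0.23×21.6)).
e^(−4.968) = 0.006957; denominator = 1 + 14.115×0.006957 = 1.0982.
N = 5139/1.0982 = 4679.49.

4680 aphids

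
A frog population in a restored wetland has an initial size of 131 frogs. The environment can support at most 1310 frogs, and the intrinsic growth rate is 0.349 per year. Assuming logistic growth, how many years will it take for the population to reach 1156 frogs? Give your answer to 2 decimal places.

A = (K − N₀)/N₀ = (1310 − 131)/131 = 9.
Solve 1310/(1 + 9·e^(−0.349t)) = 1156: 1 + 9·e^(−0.349t) = 1.1332, so e^(−0.349t) = 0.014802.
−0.349·t = ln(0.014802) = -4.213, so t = 4.213/0.349 = 12.072.

12.07 years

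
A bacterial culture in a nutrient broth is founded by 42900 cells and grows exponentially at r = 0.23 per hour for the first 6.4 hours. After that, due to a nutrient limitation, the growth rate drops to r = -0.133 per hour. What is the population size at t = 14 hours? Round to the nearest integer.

Phase 1: N(6.4) = 42900·e^(0.23×6.4) = 42900·e^1.472 = 186956.
Phase 2 runs for 14 − 6.4 = 7.6 hours at r = -0.133.
N(14) = 186956·e^(-0.133×7.6) = 186956·e^-1.011 = 68038.4.

68038 cells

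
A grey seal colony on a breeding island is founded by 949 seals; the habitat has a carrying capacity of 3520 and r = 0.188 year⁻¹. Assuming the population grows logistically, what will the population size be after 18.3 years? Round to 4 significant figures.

A = (K − N₀)/N₀ = (3520 − 949)/949 = 2.7092.
N(t) = K/(1 + A·e^(−rt)) = 3520/(1 + 2.7092×e^(−0.188×18.3)).
e^(−3.44) = 0.032052; denominator = 1 + 2.7092×0.032052 = 1.0868.
N = 3520/1.0868 = 3238.77.

3239 seals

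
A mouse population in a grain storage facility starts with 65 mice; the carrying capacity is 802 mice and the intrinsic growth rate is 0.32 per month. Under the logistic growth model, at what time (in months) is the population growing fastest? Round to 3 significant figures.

7.59 months

Logistic growth is fastest at N = K/2 = 401.
A = (K − N₀)/N₀ = 11.338. Set K/(1 + A·e^(−rt)) = K/2 → A·e^(−rt) = 1.
e^(−0.32t) = 1/11.338 = 0.0881954, so t = ln(11.338)/0.32 = 2.4282/0.32 = 7.5881.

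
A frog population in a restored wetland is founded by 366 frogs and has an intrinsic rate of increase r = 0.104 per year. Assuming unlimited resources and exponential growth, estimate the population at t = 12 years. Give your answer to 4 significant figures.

N(t) = N₀·e^(rt) = 366 × e^(0.104×12) = 366 × e^1.248.
e^1.248 ≈ 3.4834, so N ≈ 366 × 3.4834 = 1274.91.

1275 frogs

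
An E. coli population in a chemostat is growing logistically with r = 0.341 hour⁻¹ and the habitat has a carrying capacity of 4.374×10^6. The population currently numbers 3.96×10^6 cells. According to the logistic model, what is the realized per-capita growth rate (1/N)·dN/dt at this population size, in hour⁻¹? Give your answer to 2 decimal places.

(1/N)·dN/dt = r(1 − N/K) = 0.341 × (1 − 3.96×10^6/4.374×10^6).
= 0.341 × 0.09465 = 0.032276.

0.03 per hour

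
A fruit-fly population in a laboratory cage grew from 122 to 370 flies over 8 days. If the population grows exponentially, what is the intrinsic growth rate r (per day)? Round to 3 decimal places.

From N(t) = N₀·e^(rt): e^(r·8) = 370/122 = 3.0328.
r·8 = ln(3.0328) = 1.1095, so r = 1.1095/8 = 0.13869.

0.139 per day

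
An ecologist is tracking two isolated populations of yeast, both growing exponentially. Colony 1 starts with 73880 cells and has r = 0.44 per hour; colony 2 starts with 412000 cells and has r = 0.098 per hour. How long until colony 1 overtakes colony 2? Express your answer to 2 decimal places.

5.03 hours

Set 73880·e^(0.44t) = 412000·e^(0.098t).
e^((0.44 − 0.098)t) = 412000/73880 → e^(0.342·t) = 5.5766.
0.342·t = ln(5.5766) = 1.7186, so t = 1.7186/0.342 = 5.0251.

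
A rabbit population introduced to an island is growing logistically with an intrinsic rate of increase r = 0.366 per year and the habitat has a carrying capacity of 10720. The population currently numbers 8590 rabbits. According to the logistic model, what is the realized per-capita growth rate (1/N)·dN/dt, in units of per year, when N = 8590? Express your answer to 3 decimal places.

0.073 per year

(1/N)·dN/dt = r(1 − N/K) = 0.366 × (1 − 8590/10720).
= 0.366 × 0.19869 = 0.072722.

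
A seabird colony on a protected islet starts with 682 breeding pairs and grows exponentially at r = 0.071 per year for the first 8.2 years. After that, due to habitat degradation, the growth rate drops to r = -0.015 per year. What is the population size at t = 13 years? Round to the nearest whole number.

1136 breeding pairs

Phase 1: N(8.2) = 682·e^(0.071×8.2) = 682·e^0.5822 = 1220.76.
Phase 2 runs for 13 − 8.2 = 4.8 years at r = -0.015.
N(13) = 1220.76·e^(-0.015×4.8) = 1220.76·e^-0.072 = 1135.96.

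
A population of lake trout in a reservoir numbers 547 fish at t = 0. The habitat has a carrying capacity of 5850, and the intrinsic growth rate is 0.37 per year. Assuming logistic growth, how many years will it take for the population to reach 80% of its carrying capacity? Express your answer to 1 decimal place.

A = (K − N₀)/N₀ = (5850 − 547)/547 = 9.6947.
Solve 5850/(1 + 9.6947·e^(−0.37t)) = 4680: 1 + 9.6947·e^(−0.37t) = 1.25, so e^(−0.37t) = 0.0257873.
−0.37·t = ln(0.0257873) = -3.6579, so t = 3.6579/0.37 = 9.8861.

9.9 years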